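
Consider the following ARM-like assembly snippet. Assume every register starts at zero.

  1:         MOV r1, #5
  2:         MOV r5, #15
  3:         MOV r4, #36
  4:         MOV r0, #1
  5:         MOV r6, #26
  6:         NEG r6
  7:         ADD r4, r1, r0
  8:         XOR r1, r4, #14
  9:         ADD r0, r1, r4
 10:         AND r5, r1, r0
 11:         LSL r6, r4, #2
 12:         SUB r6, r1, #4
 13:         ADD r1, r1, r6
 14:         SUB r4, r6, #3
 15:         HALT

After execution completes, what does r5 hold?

r1=5
r5=15
r4=36
r0=1
r6=26
r6=-(26)=-26
r4=5+1=6
r1=6^14=8
r0=8+6=14
r5=8&14=8
r6=6<<2=24
r6=8-4=4
r1=8+4=12
r4=4-3=1
halt.

8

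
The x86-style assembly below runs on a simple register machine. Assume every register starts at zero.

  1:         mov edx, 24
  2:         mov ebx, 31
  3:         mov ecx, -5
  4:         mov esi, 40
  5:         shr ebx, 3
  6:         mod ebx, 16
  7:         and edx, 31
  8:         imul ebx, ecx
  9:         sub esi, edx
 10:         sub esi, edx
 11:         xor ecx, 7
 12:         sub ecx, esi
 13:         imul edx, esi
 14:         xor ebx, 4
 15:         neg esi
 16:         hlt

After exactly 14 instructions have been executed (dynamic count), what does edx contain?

edx=24
ebx=31
ecx=-5
esi=40
ebx=31>>3=3
ebx=3%16=3
edx=24&31=24
ebx=3*(-5)=-15
esi=40-24=16
esi=16-24=-8
ecx=(-5)^7=-4
ecx=(-4)-(-8)=4
edx=24*(-8)=-192
ebx=(-15)^4=-11
After step 14: edx = -192.

-192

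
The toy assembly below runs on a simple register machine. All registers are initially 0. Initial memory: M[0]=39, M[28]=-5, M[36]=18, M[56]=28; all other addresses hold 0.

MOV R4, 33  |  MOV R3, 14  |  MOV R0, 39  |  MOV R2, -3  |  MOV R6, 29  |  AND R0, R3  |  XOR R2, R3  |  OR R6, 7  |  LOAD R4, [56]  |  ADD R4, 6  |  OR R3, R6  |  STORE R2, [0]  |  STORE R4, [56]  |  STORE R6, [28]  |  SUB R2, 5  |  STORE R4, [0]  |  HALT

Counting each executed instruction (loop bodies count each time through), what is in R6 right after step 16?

MOV R4, 33 → R4=33
MOV R3, 14 → R3=14
MOV R0, 39 → R0=39
MOV R2, -3 → R2=-3
MOV R6, 29 → R6=29
AND R0, R3 → R0=39&14=6
XOR R2, R3 → R2=(-3)^14=-13
OR R6, 7 → R6=29|7=31
LOAD R4, [56] → R4=M[56]=28
ADD R4, 6 → R4=28+6=34
OR R3, R6 → R3=14|31=31
STORE R2, [0] → M[0]=-13
STORE R4, [56] → M[56]=34
STORE R6, [28] → M[28]=31
SUB R2, 5 → R2=(-13)-5=-18
STORE R4, [0] → M[0]=34
After step 16: R6 = 31.

31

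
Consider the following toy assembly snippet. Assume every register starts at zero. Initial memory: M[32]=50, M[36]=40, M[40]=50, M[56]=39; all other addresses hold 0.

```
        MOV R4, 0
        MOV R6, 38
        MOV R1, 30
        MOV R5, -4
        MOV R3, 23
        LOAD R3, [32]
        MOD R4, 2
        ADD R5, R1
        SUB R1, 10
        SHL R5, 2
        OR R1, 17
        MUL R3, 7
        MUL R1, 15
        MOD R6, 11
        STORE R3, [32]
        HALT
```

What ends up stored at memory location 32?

R4=0
R6=38
R1=30
R5=-4
R3=23
R3=M[32]=50
R4=0%2=0
R5=(-4)+30=26
R1=30-10=20
R5=26<<2=104
R1=20|17=21
R3=50*7=350
R1=21*15=315
R6=38%11=5
STORE R3, [32] → M[32]=350
halt.

350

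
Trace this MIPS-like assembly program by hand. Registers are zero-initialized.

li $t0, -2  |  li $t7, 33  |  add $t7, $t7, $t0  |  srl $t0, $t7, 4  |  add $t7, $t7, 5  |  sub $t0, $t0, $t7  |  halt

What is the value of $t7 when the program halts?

li $t0, -2 → $t0=-2
li $t7, 33 → $t7=33
add $t7, $t7, $t0 → $t7=33+(-2)=31
srl $t0, $t7, 4 → $t0=31>>4=1
add $t7, $t7, 5 → $t7=31+5=36
sub $t0, $t0, $t7 → $t0=1-36=-35
halt.

36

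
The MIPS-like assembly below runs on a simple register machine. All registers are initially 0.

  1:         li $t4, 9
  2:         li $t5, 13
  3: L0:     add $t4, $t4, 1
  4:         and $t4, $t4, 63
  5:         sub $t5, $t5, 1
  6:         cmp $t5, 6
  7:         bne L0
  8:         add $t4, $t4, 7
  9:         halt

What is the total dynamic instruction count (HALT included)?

39

$t4=9
$t5=13
$t4=9+1=10
$t4=10&63=10
$t5=13-1=12
cmp $t5, 6  (cmp 12,6)
bne L0: taken
$t4=10+1=11
$t4=11&63=11
$t5=12-1=11
cmp $t5, 6  (cmp 11,6)
bne L0: taken
$t4=11+1=12
$t4=12&63=12
$t5=11-1=10
cmp $t5, 6  (cmp 10,6)
bne L0: taken
$t4=12+1=13
$t4=13&63=13
$t5=10-1=9
cmp $t5, 6  (cmp 9,6)
bne L0: taken
$t4=13+1=14
$t4=14&63=14
$t5=9-1=8
cmp $t5, 6  (cmp 8,6)
bne L0: taken
$t4=14+1=15
$t4=15&63=15
$t5=8-1=7
cmp $t5, 6  (cmp 7,6)
bne L0: taken
$t4=15+1=16
$t4=16&63=16
$t5=7-1=6
cmp $t5, 6  (cmp 6,6)
bne L0: not taken
$t4=16+7=23
halt.
Total executed instructions: 39.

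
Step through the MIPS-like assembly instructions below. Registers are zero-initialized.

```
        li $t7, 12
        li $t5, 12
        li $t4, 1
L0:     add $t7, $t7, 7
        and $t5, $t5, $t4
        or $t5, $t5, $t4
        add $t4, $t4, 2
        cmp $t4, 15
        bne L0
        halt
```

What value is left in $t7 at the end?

li $t7, 12 → $t7=12
li $t5, 12 → $t5=12
li $t4, 1 → $t4=1
add $t7, $t7, 7 → $t7=12+7=19
and $t5, $t5, $t4 → $t5=12&1=0
or $t5, $t5, $t4 → $t5=0|1=1
add $t4, $t4, 2 → $t4=1+2=3
cmp $t4, 15  (cmp 3,15)
bne L0: taken
add $t7, $t7, 7 → $t7=19+7=26
and $t5, $t5, $t4 → $t5=1&3=1
or $t5, $t5, $t4 → $t5=1|3=3
add $t4, $t4, 2 → $t4=3+2=5
cmp $t4, 15  (cmp 5,15)
bne L0: taken
add $t7, $t7, 7 → $t7=26+7=33
and $t5, $t5, $t4 → $t5=3&5=1
or $t5, $t5, $t4 → $t5=1|5=5
add $t4, $t4, 2 → $t4=5+2=7
cmp $t4, 15  (cmp 7,15)
bne L0: taken
add $t7, $t7, 7 → $t7=33+7=40
and $t5, $t5, $t4 → $t5=5&7=5
or $t5, $t5, $t4 → $t5=5|7=7
add $t4, $t4, 2 → $t4=7+2=9
cmp $t4, 15  (cmp 9,15)
bne L0: taken
add $t7, $t7, 7 → $t7=40+7=47
and $t5, $t5, $t4 → $t5=7&9=1
or $t5, $t5, $t4 → $t5=1|9=9
add $t4, $t4, 2 → $t4=9+2=11
cmp $t4, 15  (cmp 11,15)
bne L0: taken
add $t7, $t7, 7 → $t7=47+7=54
and $t5, $t5, $t4 → $t5=9&11=9
or $t5, $t5, $t4 → $t5=9|11=11
add $t4, $t4, 2 → $t4=11+2=13
cmp $t4, 15  (cmp 13,15)
bne L0: taken
add $t7, $t7, 7 → $t7=54+7=61
and $t5, $t5, $t4 → $t5=11&13=9
or $t5, $t5, $t4 → $t5=9|13=13
add $t4, $t4, 2 → $t4=13+2=15
cmp $t4, 15  (cmp 15,15)
bne L0: not taken
halt.

61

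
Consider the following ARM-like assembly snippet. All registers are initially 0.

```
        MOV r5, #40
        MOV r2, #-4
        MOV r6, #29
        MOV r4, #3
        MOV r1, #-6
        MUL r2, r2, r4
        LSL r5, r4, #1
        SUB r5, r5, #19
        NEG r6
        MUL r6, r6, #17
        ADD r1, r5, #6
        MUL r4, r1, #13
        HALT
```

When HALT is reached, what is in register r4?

after MOV r5, #40: r5=40
after MOV r2, #-4: r2=-4
after MOV r6, #29: r6=29
after MOV r4, #3: r4=3
after MOV r1, #-6: r1=-6
after MUL r2, r2, r4: r2=(-4)*3=-12
after LSL r5, r4, #1: r5=3<<1=6
after SUB r5, r5, #19: r5=6-19=-13
after NEG r6: r6=-(29)=-29
after MUL r6, r6, #17: r6=(-29)*17=-493
after ADD r1, r5, #6: r1=(-13)+6=-7
after MUL r4, r1, #13: r4=(-7)*13=-91
halt.

-91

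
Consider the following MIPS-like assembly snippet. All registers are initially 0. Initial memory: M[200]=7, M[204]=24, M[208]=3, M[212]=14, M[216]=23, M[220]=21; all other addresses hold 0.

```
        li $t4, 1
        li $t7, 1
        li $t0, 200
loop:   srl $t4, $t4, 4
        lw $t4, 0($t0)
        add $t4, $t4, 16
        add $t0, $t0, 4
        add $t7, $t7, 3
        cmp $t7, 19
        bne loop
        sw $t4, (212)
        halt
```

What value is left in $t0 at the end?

224

li $t4, 1 → $t4=1
li $t7, 1 → $t7=1
li $t0, 200 → $t0=200
srl $t4, $t4, 4 → $t4=1>>4=0
lw $t4, 0($t0) → $t4=M[200]=7
add $t4, $t4, 16 → $t4=7+16=23
add $t0, $t0, 4 → $t0=200+4=204
add $t7, $t7, 3 → $t7=1+3=4
cmp $t7, 19  (cmp 4,19)
bne loop: taken
srl $t4, $t4, 4 → $t4=23>>4=1
lw $t4, 0($t0) → $t4=M[204]=24
add $t4, $t4, 16 → $t4=24+16=40
add $t0, $t0, 4 → $t0=204+4=208
add $t7, $t7, 3 → $t7=4+3=7
cmp $t7, 19  (cmp 7,19)
bne loop: taken
srl $t4, $t4, 4 → $t4=40>>4=2
lw $t4, 0($t0) → $t4=M[208]=3
add $t4, $t4, 16 → $t4=3+16=19
add $t0, $t0, 4 → $t0=208+4=212
add $t7, $t7, 3 → $t7=7+3=10
cmp $t7, 19  (cmp 10,19)
bne loop: taken
srl $t4, $t4, 4 → $t4=19>>4=1
lw $t4, 0($t0) → $t4=M[212]=14
add $t4, $t4, 16 → $t4=14+16=30
add $t0, $t0, 4 → $t0=212+4=216
add $t7, $t7, 3 → $t7=10+3=13
cmp $t7, 19  (cmp 13,19)
bne loop: taken
srl $t4, $t4, 4 → $t4=30>>4=1
lw $t4, 0($t0) → $t4=M[216]=23
add $t4, $t4, 16 → $t4=23+16=39
add $t0, $t0, 4 → $t0=216+4=220
add $t7, $t7, 3 → $t7=13+3=16
cmp $t7, 19  (cmp 16,19)
bne loop: taken
srl $t4, $t4, 4 → $t4=39>>4=2
lw $t4, 0($t0) → $t4=M[220]=21
add $t4, $t4, 16 → $t4=21+16=37
add $t0, $t0, 4 → $t0=220+4=224
add $t7, $t7, 3 → $t7=16+3=19
cmp $t7, 19  (cmp 19,19)
bne loop: not taken
sw $t4, (212) → M[212]=37
halt.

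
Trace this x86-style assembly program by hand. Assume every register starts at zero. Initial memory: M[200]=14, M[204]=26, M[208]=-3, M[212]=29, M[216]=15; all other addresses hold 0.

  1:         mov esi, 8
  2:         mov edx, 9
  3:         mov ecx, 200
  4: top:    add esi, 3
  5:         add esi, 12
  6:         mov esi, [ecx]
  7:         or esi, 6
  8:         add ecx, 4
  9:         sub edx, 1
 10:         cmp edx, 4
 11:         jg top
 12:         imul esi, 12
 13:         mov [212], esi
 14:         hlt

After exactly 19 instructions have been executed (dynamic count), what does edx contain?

7

esi=8
edx=9
ecx=200
esi=8+3=11
esi=11+12=23
esi=M[200]=14
esi=14|6=14
ecx=200+4=204
edx=9-1=8
cmp edx, 4  (cmp 8,4)
jg top: taken
esi=14+3=17
esi=17+12=29
esi=M[204]=26
esi=26|6=30
ecx=204+4=208
edx=8-1=7
cmp edx, 4  (cmp 7,4)
jg top: taken
After step 19: edx = 7.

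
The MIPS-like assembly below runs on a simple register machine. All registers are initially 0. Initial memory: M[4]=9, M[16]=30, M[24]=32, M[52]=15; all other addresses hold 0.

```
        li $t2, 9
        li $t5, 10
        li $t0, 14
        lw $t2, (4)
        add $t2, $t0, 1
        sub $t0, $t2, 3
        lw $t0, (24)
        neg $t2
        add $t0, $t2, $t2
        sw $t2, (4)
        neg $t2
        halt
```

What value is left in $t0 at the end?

-30

li $t2, 9 → $t2=9
li $t5, 10 → $t5=10
li $t0, 14 → $t0=14
lw $t2, (4) → $t2=M[4]=9
add $t2, $t0, 1 → $t2=14+1=15
sub $t0, $t2, 3 → $t0=15-3=12
lw $t0, (24) → $t0=M[24]=32
neg $t2 → $t2=-(15)=-15
add $t0, $t2, $t2 → $t0=(-15)+(-15)=-30
sw $t2, (4) → M[4]=-15
neg $t2 → $t2=-(-15)=15
halt.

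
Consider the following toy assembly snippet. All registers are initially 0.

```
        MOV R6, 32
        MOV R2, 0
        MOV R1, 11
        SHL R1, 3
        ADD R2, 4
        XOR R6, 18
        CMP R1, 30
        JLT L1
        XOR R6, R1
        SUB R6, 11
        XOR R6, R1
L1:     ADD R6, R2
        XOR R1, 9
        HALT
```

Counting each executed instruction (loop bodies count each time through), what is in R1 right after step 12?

88

after MOV R6, 32: R6=32
after MOV R2, 0: R2=0
after MOV R1, 11: R1=11
after SHL R1, 3: R1=11<<3=88
after ADD R2, 4: R2=0+4=4
after XOR R6, 18: R6=32^18=50
CMP R1, 30  (cmp 88,30)
JLT L1: not taken
after XOR R6, R1: R6=50^88=106
after SUB R6, 11: R6=106-11=95
after XOR R6, R1: R6=95^88=7
after ADD R6, R2: R6=7+4=11
After step 12: R1 = 88.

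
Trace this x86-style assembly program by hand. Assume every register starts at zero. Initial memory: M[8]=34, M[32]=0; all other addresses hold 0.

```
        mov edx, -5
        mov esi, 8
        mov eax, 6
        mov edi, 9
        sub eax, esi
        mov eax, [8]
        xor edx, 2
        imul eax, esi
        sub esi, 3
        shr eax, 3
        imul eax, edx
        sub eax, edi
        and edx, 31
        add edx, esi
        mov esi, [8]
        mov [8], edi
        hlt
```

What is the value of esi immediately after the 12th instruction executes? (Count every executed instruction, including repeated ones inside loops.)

5

mov edx, -5 → edx=-5
mov esi, 8 → esi=8
mov eax, 6 → eax=6
mov edi, 9 → edi=9
sub eax, esi → eax=6-8=-2
mov eax, [8] → eax=M[8]=34
xor edx, 2 → edx=(-5)^2=-7
imul eax, esi → eax=34*8=272
sub esi, 3 → esi=8-3=5
shr eax, 3 → eax=272>>3=34
imul eax, edx → eax=34*(-7)=-238
sub eax, edi → eax=(-238)-9=-247
After step 12: esi = 5.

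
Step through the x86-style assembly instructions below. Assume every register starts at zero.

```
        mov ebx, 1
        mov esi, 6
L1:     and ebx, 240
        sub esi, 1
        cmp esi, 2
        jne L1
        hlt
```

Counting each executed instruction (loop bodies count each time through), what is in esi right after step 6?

5

ebx=1
esi=6
ebx=1&240=0
esi=6-1=5
cmp esi, 2  (cmp 5,2)
jne L1: taken
After step 6: esi = 5.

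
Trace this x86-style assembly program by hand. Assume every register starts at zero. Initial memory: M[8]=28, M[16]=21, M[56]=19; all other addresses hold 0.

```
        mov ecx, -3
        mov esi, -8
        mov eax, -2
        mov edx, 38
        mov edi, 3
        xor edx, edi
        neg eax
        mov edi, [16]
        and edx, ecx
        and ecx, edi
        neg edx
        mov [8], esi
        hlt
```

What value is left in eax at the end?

mov ecx, -3 → ecx=-3
mov esi, -8 → esi=-8
mov eax, -2 → eax=-2
mov edx, 38 → edx=38
mov edi, 3 → edi=3
xor edx, edi → edx=38^3=37
neg eax → eax=-(-2)=2
mov edi, [16] → edi=M[16]=21
and edx, ecx → edx=37&(-3)=37
and ecx, edi → ecx=(-3)&21=21
neg edx → edx=-(37)=-37
mov [8], esi → M[8]=-8
halt.

2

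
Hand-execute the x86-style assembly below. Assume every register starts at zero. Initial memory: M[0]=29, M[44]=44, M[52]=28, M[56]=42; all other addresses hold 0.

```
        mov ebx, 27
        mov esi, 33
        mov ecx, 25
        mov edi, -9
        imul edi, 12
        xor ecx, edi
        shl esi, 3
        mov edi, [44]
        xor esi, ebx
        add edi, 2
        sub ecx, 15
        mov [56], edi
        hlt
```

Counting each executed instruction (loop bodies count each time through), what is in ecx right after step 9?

-115

mov ebx, 27 → ebx=27
mov esi, 33 → esi=33
mov ecx, 25 → ecx=25
mov edi, -9 → edi=-9
imul edi, 12 → edi=(-9)*12=-108
xor ecx, edi → ecx=25^(-108)=-115
shl esi, 3 → esi=33<<3=264
mov edi, [44] → edi=M[44]=44
xor esi, ebx → esi=264^27=275
After step 9: ecx = -115.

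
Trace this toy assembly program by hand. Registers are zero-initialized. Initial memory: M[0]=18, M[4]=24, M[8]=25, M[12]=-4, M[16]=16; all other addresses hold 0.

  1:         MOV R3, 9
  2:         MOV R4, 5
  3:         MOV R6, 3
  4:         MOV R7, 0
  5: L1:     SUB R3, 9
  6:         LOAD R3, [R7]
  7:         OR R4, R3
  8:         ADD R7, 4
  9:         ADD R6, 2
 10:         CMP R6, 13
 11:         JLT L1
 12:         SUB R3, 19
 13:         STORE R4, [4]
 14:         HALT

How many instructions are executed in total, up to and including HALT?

42

R3=9
R4=5
R6=3
R7=0
R3=9-9=0
R3=M[0]=18
R4=5|18=23
R7=0+4=4
R6=3+2=5
CMP R6, 13  (cmp 5,13)
JLT L1: taken
R3=18-9=9
R3=M[4]=24
R4=23|24=31
R7=4+4=8
R6=5+2=7
CMP R6, 13  (cmp 7,13)
JLT L1: taken
R3=24-9=15
R3=M[8]=25
R4=31|25=31
R7=8+4=12
R6=7+2=9
CMP R6, 13  (cmp 9,13)
JLT L1: taken
R3=25-9=16
R3=M[12]=-4
R4=31|(-4)=-1
R7=12+4=16
R6=9+2=11
CMP R6, 13  (cmp 11,13)
JLT L1: taken
R3=(-4)-9=-13
R3=M[16]=16
R4=(-1)|16=-1
R7=16+4=20
R6=11+2=13
CMP R6, 13  (cmp 13,13)
JLT L1: not taken
R3=16-19=-3
STORE R4, [4] → M[4]=-1
halt.
Total executed instructions: 42.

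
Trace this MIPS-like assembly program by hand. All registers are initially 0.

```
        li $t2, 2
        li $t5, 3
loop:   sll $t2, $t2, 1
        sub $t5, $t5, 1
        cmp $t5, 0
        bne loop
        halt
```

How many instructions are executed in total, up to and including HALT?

15

li $t2, 2 → $t2=2
li $t5, 3 → $t5=3
sll $t2, $t2, 1 → $t2=2<<1=4
sub $t5, $t5, 1 → $t5=3-1=2
cmp $t5, 0  (cmp 2,0)
bne loop: taken
sll $t2, $t2, 1 → $t2=4<<1=8
sub $t5, $t5, 1 → $t5=2-1=1
cmp $t5, 0  (cmp 1,0)
bne loop: taken
sll $t2, $t2, 1 → $t2=8<<1=16
sub $t5, $t5, 1 → $t5=1-1=0
cmp $t5, 0  (cmp 0,0)
bne loop: not taken
halt.
Total executed instructions: 15.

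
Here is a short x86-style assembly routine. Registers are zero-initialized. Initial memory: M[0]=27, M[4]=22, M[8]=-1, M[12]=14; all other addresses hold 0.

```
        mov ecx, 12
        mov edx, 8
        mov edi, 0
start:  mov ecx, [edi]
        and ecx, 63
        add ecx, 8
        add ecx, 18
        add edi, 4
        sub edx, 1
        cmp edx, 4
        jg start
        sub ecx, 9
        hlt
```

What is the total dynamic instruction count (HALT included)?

37

ecx=12
edx=8
edi=0
ecx=M[0]=27
ecx=27&63=27
ecx=27+8=35
ecx=35+18=53
edi=0+4=4
edx=8-1=7
cmp edx, 4  (cmp 7,4)
jg start: taken
ecx=M[4]=22
ecx=22&63=22
ecx=22+8=30
ecx=30+18=48
edi=4+4=8
edx=7-1=6
cmp edx, 4  (cmp 6,4)
jg start: taken
ecx=M[8]=-1
ecx=(-1)&63=63
ecx=63+8=71
ecx=71+18=89
edi=8+4=12
edx=6-1=5
cmp edx, 4  (cmp 5,4)
jg start: taken
ecx=M[12]=14
ecx=14&63=14
ecx=14+8=22
ecx=22+18=40
edi=12+4=16
edx=5-1=4
cmp edx, 4  (cmp 4,4)
jg start: not taken
ecx=40-9=31
halt.
Total executed instructions: 37.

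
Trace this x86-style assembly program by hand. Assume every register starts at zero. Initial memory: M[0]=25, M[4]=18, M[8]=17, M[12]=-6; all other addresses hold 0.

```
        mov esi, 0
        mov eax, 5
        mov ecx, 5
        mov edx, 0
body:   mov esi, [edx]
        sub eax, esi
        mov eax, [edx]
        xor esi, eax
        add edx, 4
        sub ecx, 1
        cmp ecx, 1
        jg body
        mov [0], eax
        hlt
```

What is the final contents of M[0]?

-6

mov esi, 0 → esi=0
mov eax, 5 → eax=5
mov ecx, 5 → ecx=5
mov edx, 0 → edx=0
mov esi, [edx] → esi=M[0]=25
sub eax, esi → eax=5-25=-20
mov eax, [edx] → eax=M[0]=25
xor esi, eax → esi=25^25=0
add edx, 4 → edx=0+4=4
sub ecx, 1 → ecx=5-1=4
cmp ecx, 1  (cmp 4,1)
jg body: taken
mov esi, [edx] → esi=M[4]=18
sub eax, esi → eax=25-18=7
mov eax, [edx] → eax=M[4]=18
xor esi, eax → esi=18^18=0
add edx, 4 → edx=4+4=8
sub ecx, 1 → ecx=4-1=3
cmp ecx, 1  (cmp 3,1)
jg body: taken
mov esi, [edx] → esi=M[8]=17
sub eax, esi → eax=18-17=1
mov eax, [edx] → eax=M[8]=17
xor esi, eax → esi=17^17=0
add edx, 4 → edx=8+4=12
sub ecx, 1 → ecx=3-1=2
cmp ecx, 1  (cmp 2,1)
jg body: taken
mov esi, [edx] → esi=M[12]=-6
sub eax, esi → eax=17-(-6)=23
mov eax, [edx] → eax=M[12]=-6
xor esi, eax → esi=(-6)^(-6)=0
add edx, 4 → edx=12+4=16
sub ecx, 1 → ecx=2-1=1
cmp ecx, 1  (cmp 1,1)
jg body: not taken
mov [0], eax → M[0]=-6
halt.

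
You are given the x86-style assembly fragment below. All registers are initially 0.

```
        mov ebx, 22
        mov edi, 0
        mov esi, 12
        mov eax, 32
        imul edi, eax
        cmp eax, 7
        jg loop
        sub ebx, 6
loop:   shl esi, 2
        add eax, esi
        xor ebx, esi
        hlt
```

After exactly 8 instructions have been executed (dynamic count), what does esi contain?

mov ebx, 22 → ebx=22
mov edi, 0 → edi=0
mov esi, 12 → esi=12
mov eax, 32 → eax=32
imul edi, eax → edi=0*32=0
cmp eax, 7  (cmp 32,7)
jg loop: taken
shl esi, 2 → esi=12<<2=48
After step 8: esi = 48.

48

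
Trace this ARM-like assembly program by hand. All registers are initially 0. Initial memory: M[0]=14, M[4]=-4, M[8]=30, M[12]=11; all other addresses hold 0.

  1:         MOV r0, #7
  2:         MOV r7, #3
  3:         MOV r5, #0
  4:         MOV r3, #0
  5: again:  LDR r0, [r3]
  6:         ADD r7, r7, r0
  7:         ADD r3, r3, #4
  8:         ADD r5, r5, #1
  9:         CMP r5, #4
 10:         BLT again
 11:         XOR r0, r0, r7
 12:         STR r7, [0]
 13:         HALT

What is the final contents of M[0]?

MOV r0, #7 → r0=7
MOV r7, #3 → r7=3
MOV r5, #0 → r5=0
MOV r3, #0 → r3=0
LDR r0, [r3] → r0=M[0]=14
ADD r7, r7, r0 → r7=3+14=17
ADD r3, r3, #4 → r3=0+4=4
ADD r5, r5, #1 → r5=0+1=1
CMP r5, #4  (cmp 1,4)
BLT again: taken
LDR r0, [r3] → r0=M[4]=-4
ADD r7, r7, r0 → r7=17+(-4)=13
ADD r3, r3, #4 → r3=4+4=8
ADD r5, r5, #1 → r5=1+1=2
CMP r5, #4  (cmp 2,4)
BLT again: taken
LDR r0, [r3] → r0=M[8]=30
ADD r7, r7, r0 → r7=13+30=43
ADD r3, r3, #4 → r3=8+4=12
ADD r5, r5, #1 → r5=2+1=3
CMP r5, #4  (cmp 3,4)
BLT again: taken
LDR r0, [r3] → r0=M[12]=11
ADD r7, r7, r0 → r7=43+11=54
ADD r3, r3, #4 → r3=12+4=16
ADD r5, r5, #1 → r5=3+1=4
CMP r5, #4  (cmp 4,4)
BLT again: not taken
XOR r0, r0, r7 → r0=11^54=61
STR r7, [0] → M[0]=54
halt.

54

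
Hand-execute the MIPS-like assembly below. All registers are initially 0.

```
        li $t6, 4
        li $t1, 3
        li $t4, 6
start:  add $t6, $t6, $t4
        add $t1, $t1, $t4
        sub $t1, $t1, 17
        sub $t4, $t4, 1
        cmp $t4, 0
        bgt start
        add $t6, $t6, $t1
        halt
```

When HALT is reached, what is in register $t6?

-53

$t6=4
$t1=3
$t4=6
$t6=4+6=10
$t1=3+6=9
$t1=9-17=-8
$t4=6-1=5
cmp $t4, 0  (cmp 5,0)
bgt start: taken
$t6=10+5=15
$t1=(-8)+5=-3
$t1=(-3)-17=-20
$t4=5-1=4
cmp $t4, 0  (cmp 4,0)
bgt start: taken
$t6=15+4=19
$t1=(-20)+4=-16
$t1=(-16)-17=-33
$t4=4-1=3
cmp $t4, 0  (cmp 3,0)
bgt start: taken
$t6=19+3=22
$t1=(-33)+3=-30
$t1=(-30)-17=-47
$t4=3-1=2
cmp $t4, 0  (cmp 2,0)
bgt start: taken
$t6=22+2=24
$t1=(-47)+2=-45
$t1=(-45)-17=-62
$t4=2-1=1
cmp $t4, 0  (cmp 1,0)
bgt start: taken
$t6=24+1=25
$t1=(-62)+1=-61
$t1=(-61)-17=-78
$t4=1-1=0
cmp $t4, 0  (cmp 0,0)
bgt start: not taken
$t6=25+(-78)=-53
halt.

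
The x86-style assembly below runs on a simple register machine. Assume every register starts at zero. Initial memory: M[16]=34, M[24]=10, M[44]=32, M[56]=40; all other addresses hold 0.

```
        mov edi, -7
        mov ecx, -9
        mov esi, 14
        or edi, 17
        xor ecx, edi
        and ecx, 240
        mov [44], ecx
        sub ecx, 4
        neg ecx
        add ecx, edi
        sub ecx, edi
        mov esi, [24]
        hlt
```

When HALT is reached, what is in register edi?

edi=-7
ecx=-9
esi=14
edi=(-7)|17=-7
ecx=(-9)^(-7)=14
ecx=14&240=0
mov [44], ecx → M[44]=0
ecx=0-4=-4
ecx=-(-4)=4
ecx=4+(-7)=-3
ecx=(-3)-(-7)=4
esi=M[24]=10
halt.

-7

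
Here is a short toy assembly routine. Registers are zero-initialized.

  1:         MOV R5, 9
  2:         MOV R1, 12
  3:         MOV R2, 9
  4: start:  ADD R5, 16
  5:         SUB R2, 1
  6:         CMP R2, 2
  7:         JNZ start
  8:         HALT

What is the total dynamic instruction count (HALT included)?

MOV R5, 9 → R5=9
MOV R1, 12 → R1=12
MOV R2, 9 → R2=9
ADD R5, 16 → R5=9+16=25
SUB R2, 1 → R2=9-1=8
CMP R2, 2  (cmp 8,2)
JNZ start: taken
ADD R5, 16 → R5=25+16=41
SUB R2, 1 → R2=8-1=7
CMP R2, 2  (cmp 7,2)
JNZ start: taken
ADD R5, 16 → R5=41+16=57
SUB R2, 1 → R2=7-1=6
CMP R2, 2  (cmp 6,2)
JNZ start: taken
ADD R5, 16 → R5=57+16=73
SUB R2, 1 → R2=6-1=5
CMP R2, 2  (cmp 5,2)
JNZ start: taken
ADD R5, 16 → R5=73+16=89
SUB R2, 1 → R2=5-1=4
CMP R2, 2  (cmp 4,2)
JNZ start: taken
ADD R5, 16 → R5=89+16=105
SUB R2, 1 → R2=4-1=3
CMP R2, 2  (cmp 3,2)
JNZ start: taken
ADD R5, 16 → R5=105+16=121
SUB R2, 1 → R2=3-1=2
CMP R2, 2  (cmp 2,2)
JNZ start: not taken
halt.
Total executed instructions: 32.

32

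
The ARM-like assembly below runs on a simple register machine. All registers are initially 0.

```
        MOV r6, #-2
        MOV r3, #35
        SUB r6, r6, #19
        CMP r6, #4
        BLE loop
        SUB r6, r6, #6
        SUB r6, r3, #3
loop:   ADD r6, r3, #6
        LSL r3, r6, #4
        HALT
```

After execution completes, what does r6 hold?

41

after MOV r6, #-2: r6=-2
after MOV r3, #35: r3=35
after SUB r6, r6, #19: r6=(-2)-19=-21
CMP r6, #4  (cmp -21,4)
BLE loop: taken
after ADD r6, r3, #6: r6=35+6=41
after LSL r3, r6, #4: r3=41<<4=656
halt.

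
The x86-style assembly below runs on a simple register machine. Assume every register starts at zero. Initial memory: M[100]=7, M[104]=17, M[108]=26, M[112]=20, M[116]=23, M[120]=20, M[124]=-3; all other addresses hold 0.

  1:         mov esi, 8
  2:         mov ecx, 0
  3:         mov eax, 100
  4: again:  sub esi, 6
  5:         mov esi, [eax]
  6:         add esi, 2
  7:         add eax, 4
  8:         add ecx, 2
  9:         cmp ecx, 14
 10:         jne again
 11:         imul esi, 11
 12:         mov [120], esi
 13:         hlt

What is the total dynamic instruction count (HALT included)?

55

after mov esi, 8: esi=8
after mov ecx, 0: ecx=0
after mov eax, 100: eax=100
after sub esi, 6: esi=8-6=2
after mov esi, [eax]: esi=M[100]=7
after add esi, 2: esi=7+2=9
after add eax, 4: eax=100+4=104
after add ecx, 2: ecx=0+2=2
cmp ecx, 14  (cmp 2,14)
jne again: taken
after sub esi, 6: esi=9-6=3
after mov esi, [eax]: esi=M[104]=17
after add esi, 2: esi=17+2=19
after add eax, 4: eax=104+4=108
after add ecx, 2: ecx=2+2=4
cmp ecx, 14  (cmp 4,14)
jne again: taken
after sub esi, 6: esi=19-6=13
after mov esi, [eax]: esi=M[108]=26
after add esi, 2: esi=26+2=28
after add eax, 4: eax=108+4=112
after add ecx, 2: ecx=4+2=6
cmp ecx, 14  (cmp 6,14)
jne again: taken
after sub esi, 6: esi=28-6=22
after mov esi, [eax]: esi=M[112]=20
after add esi, 2: esi=20+2=22
after add eax, 4: eax=112+4=116
after add ecx, 2: ecx=6+2=8
cmp ecx, 14  (cmp 8,14)
jne again: taken
after sub esi, 6: esi=22-6=16
after mov esi, [eax]: esi=M[116]=23
after add esi, 2: esi=23+2=25
after add eax, 4: eax=116+4=120
after add ecx, 2: ecx=8+2=10
cmp ecx, 14  (cmp 10,14)
jne again: taken
after sub esi, 6: esi=25-6=19
after mov esi, [eax]: esi=M[120]=20
after add esi, 2: esi=20+2=22
after add eax, 4: eax=120+4=124
after add ecx, 2: ecx=10+2=12
cmp ecx, 14  (cmp 12,14)
jne again: taken
after sub esi, 6: esi=22-6=16
after mov esi, [eax]: esi=M[124]=-3
after add esi, 2: esi=(-3)+2=-1
after add eax, 4: eax=124+4=128
after add ecx, 2: ecx=12+2=14
cmp ecx, 14  (cmp 14,14)
jne again: not taken
after imul esi, 11: esi=(-1)*11=-11
mov [120], esi → M[120]=-11
halt.
Total executed instructions: 55.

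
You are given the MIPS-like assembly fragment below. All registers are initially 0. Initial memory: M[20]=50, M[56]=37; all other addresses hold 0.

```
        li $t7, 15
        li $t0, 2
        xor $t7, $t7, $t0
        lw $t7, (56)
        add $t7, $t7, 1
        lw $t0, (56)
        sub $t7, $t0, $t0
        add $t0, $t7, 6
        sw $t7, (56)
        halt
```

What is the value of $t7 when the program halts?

0

$t7=15
$t0=2
$t7=15^2=13
$t7=M[56]=37
$t7=37+1=38
$t0=M[56]=37
$t7=37-37=0
$t0=0+6=6
sw $t7, (56) → M[56]=0
halt.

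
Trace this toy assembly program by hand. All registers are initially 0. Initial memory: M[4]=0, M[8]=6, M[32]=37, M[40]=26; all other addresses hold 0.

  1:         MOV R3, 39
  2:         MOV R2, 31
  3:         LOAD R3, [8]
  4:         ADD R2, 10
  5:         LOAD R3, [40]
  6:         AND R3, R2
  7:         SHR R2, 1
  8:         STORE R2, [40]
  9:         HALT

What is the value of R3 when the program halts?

8

after MOV R3, 39: R3=39
after MOV R2, 31: R2=31
after LOAD R3, [8]: R3=M[8]=6
after ADD R2, 10: R2=31+10=41
after LOAD R3, [40]: R3=M[40]=26
after AND R3, R2: R3=26&41=8
after SHR R2, 1: R2=41>>1=20
STORE R2, [40] → M[40]=20
halt.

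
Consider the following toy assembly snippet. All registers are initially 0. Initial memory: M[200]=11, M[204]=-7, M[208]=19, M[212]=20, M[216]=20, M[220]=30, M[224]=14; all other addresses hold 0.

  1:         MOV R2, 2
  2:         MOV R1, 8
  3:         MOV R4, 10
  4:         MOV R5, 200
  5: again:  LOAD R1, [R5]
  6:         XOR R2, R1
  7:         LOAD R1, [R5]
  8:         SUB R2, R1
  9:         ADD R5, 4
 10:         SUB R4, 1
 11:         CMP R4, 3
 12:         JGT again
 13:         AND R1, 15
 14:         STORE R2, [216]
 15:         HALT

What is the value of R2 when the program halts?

R2=2
R1=8
R4=10
R5=200
R1=M[200]=11
R2=2^11=9
R1=M[200]=11
R2=9-11=-2
R5=200+4=204
R4=10-1=9
CMP R4, 3  (cmp 9,3)
JGT again: taken
R1=M[204]=-7
R2=(-2)^(-7)=7
R1=M[204]=-7
R2=7-(-7)=14
R5=204+4=208
R4=9-1=8
CMP R4, 3  (cmp 8,3)
JGT again: taken
R1=M[208]=19
R2=14^19=29
R1=M[208]=19
R2=29-19=10
R5=208+4=212
R4=8-1=7
CMP R4, 3  (cmp 7,3)
JGT again: taken
R1=M[212]=20
R2=10^20=30
R1=M[212]=20
R2=30-20=10
R5=212+4=216
R4=7-1=6
CMP R4, 3  (cmp 6,3)
JGT again: taken
R1=M[216]=20
R2=10^20=30
R1=M[216]=20
R2=30-20=10
R5=216+4=220
R4=6-1=5
CMP R4, 3  (cmp 5,3)
JGT again: taken
R1=M[220]=30
R2=10^30=20
R1=M[220]=30
R2=20-30=-10
R5=220+4=224
R4=5-1=4
CMP R4, 3  (cmp 4,3)
JGT again: taken
R1=M[224]=14
R2=(-10)^14=-8
R1=M[224]=14
R2=(-8)-14=-22
R5=224+4=228
R4=4-1=3
CMP R4, 3  (cmp 3,3)
JGT again: not taken
R1=14&15=14
STORE R2, [216] → M[216]=-22
halt.

-22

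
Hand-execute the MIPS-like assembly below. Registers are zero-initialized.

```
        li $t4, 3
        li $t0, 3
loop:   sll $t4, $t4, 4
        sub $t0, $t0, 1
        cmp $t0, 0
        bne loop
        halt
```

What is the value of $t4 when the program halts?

after li $t4, 3: $t4=3
after li $t0, 3: $t0=3
after sll $t4, $t4, 4: $t4=3<<4=48
after sub $t0, $t0, 1: $t0=3-1=2
cmp $t0, 0  (cmp 2,0)
bne loop: taken
after sll $t4, $t4, 4: $t4=48<<4=768
after sub $t0, $t0, 1: $t0=2-1=1
cmp $t0, 0  (cmp 1,0)
bne loop: taken
after sll $t4, $t4, 4: $t4=768<<4=12288
after sub $t0, $t0, 1: $t0=1-1=0
cmp $t0, 0  (cmp 0,0)
bne loop: not taken
halt.

12288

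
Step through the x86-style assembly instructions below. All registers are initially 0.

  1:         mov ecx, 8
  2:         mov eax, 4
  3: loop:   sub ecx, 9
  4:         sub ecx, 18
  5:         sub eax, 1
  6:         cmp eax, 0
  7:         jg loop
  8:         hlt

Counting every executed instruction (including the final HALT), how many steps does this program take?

23

mov ecx, 8 → ecx=8
mov eax, 4 → eax=4
sub ecx, 9 → ecx=8-9=-1
sub ecx, 18 → ecx=(-1)-18=-19
sub eax, 1 → eax=4-1=3
cmp eax, 0  (cmp 3,0)
jg loop: taken
sub ecx, 9 → ecx=(-19)-9=-28
sub ecx, 18 → ecx=(-28)-18=-46
sub eax, 1 → eax=3-1=2
cmp eax, 0  (cmp 2,0)
jg loop: taken
sub ecx, 9 → ecx=(-46)-9=-55
sub ecx, 18 → ecx=(-55)-18=-73
sub eax, 1 → eax=2-1=1
cmp eax, 0  (cmp 1,0)
jg loop: taken
sub ecx, 9 → ecx=(-73)-9=-82
sub ecx, 18 → ecx=(-82)-18=-100
sub eax, 1 → eax=1-1=0
cmp eax, 0  (cmp 0,0)
jg loop: not taken
halt.
Total executed instructions: 23.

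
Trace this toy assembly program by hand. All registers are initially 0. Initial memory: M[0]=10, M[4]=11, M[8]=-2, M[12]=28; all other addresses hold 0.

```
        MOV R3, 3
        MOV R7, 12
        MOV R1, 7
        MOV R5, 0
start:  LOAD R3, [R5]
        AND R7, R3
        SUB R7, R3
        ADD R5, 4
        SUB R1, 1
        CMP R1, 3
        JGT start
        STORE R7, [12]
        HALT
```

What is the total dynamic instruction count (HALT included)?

34

MOV R3, 3 → R3=3
MOV R7, 12 → R7=12
MOV R1, 7 → R1=7
MOV R5, 0 → R5=0
LOAD R3, [R5] → R3=M[0]=10
AND R7, R3 → R7=12&10=8
SUB R7, R3 → R7=8-10=-2
ADD R5, 4 → R5=0+4=4
SUB R1, 1 → R1=7-1=6
CMP R1, 3  (cmp 6,3)
JGT start: taken
LOAD R3, [R5] → R3=M[4]=11
AND R7, R3 → R7=(-2)&11=10
SUB R7, R3 → R7=10-11=-1
ADD R5, 4 → R5=4+4=8
SUB R1, 1 → R1=6-1=5
CMP R1, 3  (cmp 5,3)
JGT start: taken
LOAD R3, [R5] → R3=M[8]=-2
AND R7, R3 → R7=(-1)&(-2)=-2
SUB R7, R3 → R7=(-2)-(-2)=0
ADD R5, 4 → R5=8+4=12
SUB R1, 1 → R1=5-1=4
CMP R1, 3  (cmp 4,3)
JGT start: taken
LOAD R3, [R5] → R3=M[12]=28
AND R7, R3 → R7=0&28=0
SUB R7, R3 → R7=0-28=-28
ADD R5, 4 → R5=12+4=16
SUB R1, 1 → R1=4-1=3
CMP R1, 3  (cmp 3,3)
JGT start: not taken
STORE R7, [12] → M[12]=-28
halt.
Total executed instructions: 34.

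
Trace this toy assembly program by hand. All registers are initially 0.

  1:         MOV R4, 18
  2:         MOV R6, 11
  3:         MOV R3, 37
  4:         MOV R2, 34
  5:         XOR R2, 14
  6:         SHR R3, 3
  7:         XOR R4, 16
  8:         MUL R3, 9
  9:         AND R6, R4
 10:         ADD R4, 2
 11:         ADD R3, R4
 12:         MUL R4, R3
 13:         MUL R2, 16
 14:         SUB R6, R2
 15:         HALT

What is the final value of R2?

704

R4=18
R6=11
R3=37
R2=34
R2=34^14=44
R3=37>>3=4
R4=18^16=2
R3=4*9=36
R6=11&2=2
R4=2+2=4
R3=36+4=40
R4=4*40=160
R2=44*16=704
R6=2-704=-702
halt.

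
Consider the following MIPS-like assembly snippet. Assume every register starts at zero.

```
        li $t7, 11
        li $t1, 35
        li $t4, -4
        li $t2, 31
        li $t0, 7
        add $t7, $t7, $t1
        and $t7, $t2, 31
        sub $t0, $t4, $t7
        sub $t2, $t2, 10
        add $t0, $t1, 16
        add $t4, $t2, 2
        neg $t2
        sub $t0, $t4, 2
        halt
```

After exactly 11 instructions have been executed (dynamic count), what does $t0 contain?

51

after li $t7, 11: $t7=11
after li $t1, 35: $t1=35
after li $t4, -4: $t4=-4
after li $t2, 31: $t2=31
after li $t0, 7: $t0=7
after add $t7, $t7, $t1: $t7=11+35=46
after and $t7, $t2, 31: $t7=31&31=31
after sub $t0, $t4, $t7: $t0=(-4)-31=-35
after sub $t2, $t2, 10: $t2=31-10=21
after add $t0, $t1, 16: $t0=35+16=51
after add $t4, $t2, 2: $t4=21+2=23
After step 11: $t0 = 51.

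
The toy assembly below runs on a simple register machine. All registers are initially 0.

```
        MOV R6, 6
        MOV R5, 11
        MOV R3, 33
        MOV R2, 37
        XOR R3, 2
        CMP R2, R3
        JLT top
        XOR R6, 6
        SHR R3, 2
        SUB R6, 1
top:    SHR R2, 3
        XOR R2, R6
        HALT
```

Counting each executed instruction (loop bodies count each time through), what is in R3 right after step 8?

R6=6
R5=11
R3=33
R2=37
R3=33^2=35
CMP R2, R3  (cmp 37,35)
JLT top: not taken
R6=6^6=0
After step 8: R3 = 35.

35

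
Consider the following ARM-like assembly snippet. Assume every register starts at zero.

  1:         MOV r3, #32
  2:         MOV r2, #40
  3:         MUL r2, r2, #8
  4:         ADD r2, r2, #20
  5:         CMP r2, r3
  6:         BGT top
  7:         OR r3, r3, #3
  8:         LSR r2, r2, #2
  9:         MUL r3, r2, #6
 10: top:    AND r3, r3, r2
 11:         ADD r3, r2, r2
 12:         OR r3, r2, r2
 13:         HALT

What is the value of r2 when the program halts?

340

r3=32
r2=40
r2=40*8=320
r2=320+20=340
CMP r2, r3  (cmp 340,32)
BGT top: taken
r3=32&340=0
r3=340+340=680
r3=340|340=340
halt.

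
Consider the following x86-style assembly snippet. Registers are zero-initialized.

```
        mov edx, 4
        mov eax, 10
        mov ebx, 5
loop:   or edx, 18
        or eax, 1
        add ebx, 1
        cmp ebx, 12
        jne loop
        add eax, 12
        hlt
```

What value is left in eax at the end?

23

mov edx, 4 → edx=4
mov eax, 10 → eax=10
mov ebx, 5 → ebx=5
or edx, 18 → edx=4|18=22
or eax, 1 → eax=10|1=11
add ebx, 1 → ebx=5+1=6
cmp ebx, 12  (cmp 6,12)
jne loop: taken
or edx, 18 → edx=22|18=22
or eax, 1 → eax=11|1=11
add ebx, 1 → ebx=6+1=7
cmp ebx, 12  (cmp 7,12)
jne loop: taken
or edx, 18 → edx=22|18=22
or eax, 1 → eax=11|1=11
add ebx, 1 → ebx=7+1=8
cmp ebx, 12  (cmp 8,12)
jne loop: taken
or edx, 18 → edx=22|18=22
or eax, 1 → eax=11|1=11
add ebx, 1 → ebx=8+1=9
cmp ebx, 12  (cmp 9,12)
jne loop: taken
or edx, 18 → edx=22|18=22
or eax, 1 → eax=11|1=11
add ebx, 1 → ebx=9+1=10
cmp ebx, 12  (cmp 10,12)
jne loop: taken
or edx, 18 → edx=22|18=22
or eax, 1 → eax=11|1=11
add ebx, 1 → ebx=10+1=11
cmp ebx, 12  (cmp 11,12)
jne loop: taken
or edx, 18 → edx=22|18=22
or eax, 1 → eax=11|1=11
add ebx, 1 → ebx=11+1=12
cmp ebx, 12  (cmp 12,12)
jne loop: not taken
add eax, 12 → eax=11+12=23
halt.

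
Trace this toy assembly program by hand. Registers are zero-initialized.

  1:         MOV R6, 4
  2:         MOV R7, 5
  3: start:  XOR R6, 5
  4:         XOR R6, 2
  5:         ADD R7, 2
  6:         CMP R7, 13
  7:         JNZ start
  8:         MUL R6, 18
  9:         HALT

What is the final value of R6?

72

MOV R6, 4 → R6=4
MOV R7, 5 → R7=5
XOR R6, 5 → R6=4^5=1
XOR R6, 2 → R6=1^2=3
ADD R7, 2 → R7=5+2=7
CMP R7, 13  (cmp 7,13)
JNZ start: taken
XOR R6, 5 → R6=3^5=6
XOR R6, 2 → R6=6^2=4
ADD R7, 2 → R7=7+2=9
CMP R7, 13  (cmp 9,13)
JNZ start: taken
XOR R6, 5 → R6=4^5=1
XOR R6, 2 → R6=1^2=3
ADD R7, 2 → R7=9+2=11
CMP R7, 13  (cmp 11,13)
JNZ start: taken
XOR R6, 5 → R6=3^5=6
XOR R6, 2 → R6=6^2=4
ADD R7, 2 → R7=11+2=13
CMP R7, 13  (cmp 13,13)
JNZ start: not taken
MUL R6, 18 → R6=4*18=72
halt.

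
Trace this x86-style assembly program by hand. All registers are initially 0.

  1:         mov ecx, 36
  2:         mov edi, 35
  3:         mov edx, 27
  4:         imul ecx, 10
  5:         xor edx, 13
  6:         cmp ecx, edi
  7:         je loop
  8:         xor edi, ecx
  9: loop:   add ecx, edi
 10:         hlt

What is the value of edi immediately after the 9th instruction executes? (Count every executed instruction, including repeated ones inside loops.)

331

ecx=36
edi=35
edx=27
ecx=36*10=360
edx=27^13=22
cmp ecx, edi  (cmp 360,35)
je loop: not taken
edi=35^360=331
ecx=360+331=691
After step 9: edi = 331.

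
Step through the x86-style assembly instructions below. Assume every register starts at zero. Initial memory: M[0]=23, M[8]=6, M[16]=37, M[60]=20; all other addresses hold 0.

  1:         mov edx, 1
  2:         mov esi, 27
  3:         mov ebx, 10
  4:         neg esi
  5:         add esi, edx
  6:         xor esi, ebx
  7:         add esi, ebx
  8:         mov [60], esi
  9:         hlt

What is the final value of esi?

-10

edx=1
esi=27
ebx=10
esi=-(27)=-27
esi=(-27)+1=-26
esi=(-26)^10=-20
esi=(-20)+10=-10
mov [60], esi → M[60]=-10
halt.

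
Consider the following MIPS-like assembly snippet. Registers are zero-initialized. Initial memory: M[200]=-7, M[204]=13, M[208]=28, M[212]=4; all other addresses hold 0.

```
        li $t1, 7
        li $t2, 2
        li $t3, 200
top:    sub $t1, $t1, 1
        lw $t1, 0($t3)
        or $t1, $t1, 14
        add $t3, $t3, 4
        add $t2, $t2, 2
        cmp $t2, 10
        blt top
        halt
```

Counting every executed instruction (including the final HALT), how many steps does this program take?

32

$t1=7
$t2=2
$t3=200
$t1=7-1=6
$t1=M[200]=-7
$t1=(-7)|14=-1
$t3=200+4=204
$t2=2+2=4
cmp $t2, 10  (cmp 4,10)
blt top: taken
$t1=(-1)-1=-2
$t1=M[204]=13
$t1=13|14=15
$t3=204+4=208
$t2=4+2=6
cmp $t2, 10  (cmp 6,10)
blt top: taken
$t1=15-1=14
$t1=M[208]=28
$t1=28|14=30
$t3=208+4=212
$t2=6+2=8
cmp $t2, 10  (cmp 8,10)
blt top: taken
$t1=30-1=29
$t1=M[212]=4
$t1=4|14=14
$t3=212+4=216
$t2=8+2=10
cmp $t2, 10  (cmp 10,10)
blt top: not taken
halt.
Total executed instructions: 32.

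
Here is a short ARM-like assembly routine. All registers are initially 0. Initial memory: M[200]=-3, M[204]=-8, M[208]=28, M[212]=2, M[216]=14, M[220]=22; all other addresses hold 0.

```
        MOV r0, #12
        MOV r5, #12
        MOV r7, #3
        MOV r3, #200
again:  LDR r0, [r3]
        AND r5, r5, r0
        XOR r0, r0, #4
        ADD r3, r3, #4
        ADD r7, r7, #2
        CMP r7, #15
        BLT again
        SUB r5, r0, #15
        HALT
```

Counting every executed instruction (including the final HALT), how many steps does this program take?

48

after MOV r0, #12: r0=12
after MOV r5, #12: r5=12
after MOV r7, #3: r7=3
after MOV r3, #200: r3=200
after LDR r0, [r3]: r0=M[200]=-3
after AND r5, r5, r0: r5=12&(-3)=12
after XOR r0, r0, #4: r0=(-3)^4=-7
after ADD r3, r3, #4: r3=200+4=204
after ADD r7, r7, #2: r7=3+2=5
CMP r7, #15  (cmp 5,15)
BLT again: taken
after LDR r0, [r3]: r0=M[204]=-8
after AND r5, r5, r0: r5=12&(-8)=8
after XOR r0, r0, #4: r0=(-8)^4=-4
after ADD r3, r3, #4: r3=204+4=208
after ADD r7, r7, #2: r7=5+2=7
CMP r7, #15  (cmp 7,15)
BLT again: taken
after LDR r0, [r3]: r0=M[208]=28
after AND r5, r5, r0: r5=8&28=8
after XOR r0, r0, #4: r0=28^4=24
after ADD r3, r3, #4: r3=208+4=212
after ADD r7, r7, #2: r7=7+2=9
CMP r7, #15  (cmp 9,15)
BLT again: taken
after LDR r0, [r3]: r0=M[212]=2
after AND r5, r5, r0: r5=8&2=0
after XOR r0, r0, #4: r0=2^4=6
after ADD r3, r3, #4: r3=212+4=216
after ADD r7, r7, #2: r7=9+2=11
CMP r7, #15  (cmp 11,15)
BLT again: taken
after LDR r0, [r3]: r0=M[216]=14
after AND r5, r5, r0: r5=0&14=0
after XOR r0, r0, #4: r0=14^4=10
after ADD r3, r3, #4: r3=216+4=220
after ADD r7, r7, #2: r7=11+2=13
CMP r7, #15  (cmp 13,15)
BLT again: taken
after LDR r0, [r3]: r0=M[220]=22
after AND r5, r5, r0: r5=0&22=0
after XOR r0, r0, #4: r0=22^4=18
after ADD r3, r3, #4: r3=220+4=224
after ADD r7, r7, #2: r7=13+2=15
CMP r7, #15  (cmp 15,15)
BLT again: not taken
after SUB r5, r0, #15: r5=18-15=3
halt.
Total executed instructions: 48.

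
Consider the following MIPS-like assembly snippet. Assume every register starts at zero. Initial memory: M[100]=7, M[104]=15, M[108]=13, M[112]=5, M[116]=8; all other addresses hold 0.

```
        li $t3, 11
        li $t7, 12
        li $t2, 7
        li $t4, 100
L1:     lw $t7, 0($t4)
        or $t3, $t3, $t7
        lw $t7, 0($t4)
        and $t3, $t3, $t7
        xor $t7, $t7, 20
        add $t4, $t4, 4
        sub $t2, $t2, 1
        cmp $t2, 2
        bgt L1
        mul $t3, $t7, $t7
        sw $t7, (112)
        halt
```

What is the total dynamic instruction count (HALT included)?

after li $t3, 11: $t3=11
after li $t7, 12: $t7=12
after li $t2, 7: $t2=7
after li $t4, 100: $t4=100
after lw $t7, 0($t4): $t7=M[100]=7
after or $t3, $t3, $t7: $t3=11|7=15
after lw $t7, 0($t4): $t7=M[100]=7
after and $t3, $t3, $t7: $t3=15&7=7
after xor $t7, $t7, 20: $t7=7^20=19
after add $t4, $t4, 4: $t4=100+4=104
after sub $t2, $t2, 1: $t2=7-1=6
cmp $t2, 2  (cmp 6,2)
bgt L1: taken
after lw $t7, 0($t4): $t7=M[104]=15
after or $t3, $t3, $t7: $t3=7|15=15
after lw $t7, 0($t4): $t7=M[104]=15
after and $t3, $t3, $t7: $t3=15&15=15
after xor $t7, $t7, 20: $t7=15^20=27
after add $t4, $t4, 4: $t4=104+4=108
after sub $t2, $t2, 1: $t2=6-1=5
cmp $t2, 2  (cmp 5,2)
bgt L1: taken
after lw $t7, 0($t4): $t7=M[108]=13
after or $t3, $t3, $t7: $t3=15|13=15
after lw $t7, 0($t4): $t7=M[108]=13
after and $t3, $t3, $t7: $t3=15&13=13
after xor $t7, $t7, 20: $t7=13^20=25
after add $t4, $t4, 4: $t4=108+4=112
after sub $t2, $t2, 1: $t2=5-1=4
cmp $t2, 2  (cmp 4,2)
bgt L1: taken
after lw $t7, 0($t4): $t7=M[112]=5
after or $t3, $t3, $t7: $t3=13|5=13
after lw $t7, 0($t4): $t7=M[112]=5
after and $t3, $t3, $t7: $t3=13&5=5
after xor $t7, $t7, 20: $t7=5^20=17
after add $t4, $t4, 4: $t4=112+4=116
after sub $t2, $t2, 1: $t2=4-1=3
cmp $t2, 2  (cmp 3,2)
bgt L1: taken
after lw $t7, 0($t4): $t7=M[116]=8
after or $t3, $t3, $t7: $t3=5|8=13
after lw $t7, 0($t4): $t7=M[116]=8
after and $t3, $t3, $t7: $t3=13&8=8
after xor $t7, $t7, 20: $t7=8^20=28
after add $t4, $t4, 4: $t4=116+4=120
after sub $t2, $t2, 1: $t2=3-1=2
cmp $t2, 2  (cmp 2,2)
bgt L1: not taken
after mul $t3, $t7, $t7: $t3=28*28=784
sw $t7, (112) → M[112]=28
halt.
Total executed instructions: 52.

52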